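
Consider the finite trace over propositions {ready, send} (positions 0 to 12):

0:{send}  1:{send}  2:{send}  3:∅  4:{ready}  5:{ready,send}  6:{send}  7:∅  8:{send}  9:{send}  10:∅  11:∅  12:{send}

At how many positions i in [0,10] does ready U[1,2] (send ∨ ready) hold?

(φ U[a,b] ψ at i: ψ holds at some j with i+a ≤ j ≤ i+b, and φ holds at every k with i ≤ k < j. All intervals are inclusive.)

2

Evaluate at each i in [0,10]:
  i=0: ✗ (lhs fails at k=0 before rhs at j=1)
  i=1: ✗ (lhs fails at k=1 before rhs at j=2)
  i=2: ✗ (lhs fails at k=2 before rhs at j=4)
  i=3: ✗ (lhs fails at k=3 before rhs at j=4)
  i=4: ✓ (rhs at j=5; lhs holds on [4,4])
  i=5: ✓ (rhs at j=6; lhs holds on [5,5])
  i=6: ✗ (lhs fails at k=6 before rhs at j=8)
  i=7: ✗ (lhs fails at k=7 before rhs at j=8)
  i=8: ✗ (lhs fails at k=8 before rhs at j=9)
  i=9: ✗ (no rhs in [10,11])
  i=10: ✗ (lhs fails at k=10 before rhs at j=12)
Positions where it holds: {4, 5} → 2.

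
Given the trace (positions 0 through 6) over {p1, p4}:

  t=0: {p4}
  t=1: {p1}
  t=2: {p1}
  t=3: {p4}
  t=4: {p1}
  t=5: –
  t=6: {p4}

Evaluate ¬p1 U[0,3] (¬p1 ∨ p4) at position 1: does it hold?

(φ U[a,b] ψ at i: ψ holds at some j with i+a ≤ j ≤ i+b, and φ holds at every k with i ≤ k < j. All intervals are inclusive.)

False

Need some j in [1,4] with (¬p1 ∨ p4), and ¬p1 at every k in [1,j-1].
  j=1: (¬p1 ∨ p4) false.
  j=2: (¬p1 ∨ p4) false.
  j=3: (¬p1 ∨ p4) holds, but ¬p1 fails at k=1 → not this j.
  j=4: (¬p1 ∨ p4) false.
No j in the window works → until fails.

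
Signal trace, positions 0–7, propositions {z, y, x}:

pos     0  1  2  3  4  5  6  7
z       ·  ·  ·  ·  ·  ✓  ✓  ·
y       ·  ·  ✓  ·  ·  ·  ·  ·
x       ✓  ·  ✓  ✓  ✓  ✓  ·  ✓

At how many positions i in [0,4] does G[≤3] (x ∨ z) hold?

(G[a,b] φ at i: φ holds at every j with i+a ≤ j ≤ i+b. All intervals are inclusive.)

3

Evaluate at each i in [0,4]:
  i=0: ✗ (fails at j=1)
  i=1: ✗ (fails at j=1)
  i=2: ✓ (all of [2,5])
  i=3: ✓ (all of [3,6])
  i=4: ✓ (all of [4,7])
Positions where it holds: {2, 3, 4} → 3.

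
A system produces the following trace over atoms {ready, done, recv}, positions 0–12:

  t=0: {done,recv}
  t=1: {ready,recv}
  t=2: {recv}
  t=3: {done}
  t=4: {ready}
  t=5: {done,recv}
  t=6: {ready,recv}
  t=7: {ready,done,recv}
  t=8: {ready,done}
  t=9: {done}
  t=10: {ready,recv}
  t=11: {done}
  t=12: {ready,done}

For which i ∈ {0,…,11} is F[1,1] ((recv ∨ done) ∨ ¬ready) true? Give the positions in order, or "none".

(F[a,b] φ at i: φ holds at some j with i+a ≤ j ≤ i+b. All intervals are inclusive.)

Evaluate at each i in [0,11]:
  i=0: ✓ (witness j=1)
  i=1: ✓ (witness j=2)
  i=2: ✓ (witness j=3)
  i=3: ✗ (none in [4,4])
  i=4: ✓ (witness j=5)
  i=5: ✓ (witness j=6)
  i=6: ✓ (witness j=7)
  i=7: ✓ (witness j=8)
  i=8: ✓ (witness j=9)
  i=9: ✓ (witness j=10)
  i=10: ✓ (witness j=11)
  i=11: ✓ (witness j=12)

0, 1, 2, 4, 5, 6, 7, 8, 9, 10, 11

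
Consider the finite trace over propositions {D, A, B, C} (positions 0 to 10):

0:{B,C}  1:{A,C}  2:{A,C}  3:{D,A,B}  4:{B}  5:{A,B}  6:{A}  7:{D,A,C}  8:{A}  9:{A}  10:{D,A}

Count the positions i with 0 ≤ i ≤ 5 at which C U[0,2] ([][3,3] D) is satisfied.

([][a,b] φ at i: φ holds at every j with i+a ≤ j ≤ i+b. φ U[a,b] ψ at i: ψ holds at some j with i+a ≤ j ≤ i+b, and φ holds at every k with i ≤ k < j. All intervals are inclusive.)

2

Evaluate at each i in [0,5]:
  i=0: ✓ (rhs at j=0)
  i=1: ✗ (no rhs in [1,3])
  i=2: ✗ (lhs fails at k=3 before rhs at j=4)
  i=3: ✗ (lhs fails at k=3 before rhs at j=4)
  i=4: ✓ (rhs at j=4)
  i=5: ✗ (lhs fails at k=5 before rhs at j=7)
Positions where it holds: {0, 4} → 2.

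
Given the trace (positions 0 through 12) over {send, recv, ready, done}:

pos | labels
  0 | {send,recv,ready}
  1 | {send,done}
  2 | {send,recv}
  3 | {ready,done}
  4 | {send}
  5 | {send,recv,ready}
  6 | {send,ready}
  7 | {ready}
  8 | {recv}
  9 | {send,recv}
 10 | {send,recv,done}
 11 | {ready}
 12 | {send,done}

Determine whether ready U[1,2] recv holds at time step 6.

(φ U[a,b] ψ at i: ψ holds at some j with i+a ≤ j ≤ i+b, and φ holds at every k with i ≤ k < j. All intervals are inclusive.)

Yes

Need some j in [7,8] with recv, and ready at every k in [6,j-1].
  j=7: recv false.
  j=8: recv holds; ready holds at every k in [6,7] → satisfied.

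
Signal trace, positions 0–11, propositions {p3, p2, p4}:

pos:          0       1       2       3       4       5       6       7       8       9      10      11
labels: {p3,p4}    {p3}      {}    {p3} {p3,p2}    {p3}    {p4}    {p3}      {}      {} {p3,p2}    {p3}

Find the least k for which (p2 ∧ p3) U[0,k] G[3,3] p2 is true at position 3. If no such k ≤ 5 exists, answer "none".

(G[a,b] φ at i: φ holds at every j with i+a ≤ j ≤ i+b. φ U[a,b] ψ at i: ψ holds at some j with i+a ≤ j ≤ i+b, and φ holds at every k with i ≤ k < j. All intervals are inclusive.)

none

Need earliest j ≥ 3 with G[3,3] p2, and (p2 ∧ p3) at every k in [3,j-1].
  j=3: rhs fails.
  j=4: rhs fails.
  j=5: rhs fails.
  j=6: rhs fails.
  j=7: rhs holds but lhs fails at k=3.
  j=8: rhs fails.
No witness within the range → none.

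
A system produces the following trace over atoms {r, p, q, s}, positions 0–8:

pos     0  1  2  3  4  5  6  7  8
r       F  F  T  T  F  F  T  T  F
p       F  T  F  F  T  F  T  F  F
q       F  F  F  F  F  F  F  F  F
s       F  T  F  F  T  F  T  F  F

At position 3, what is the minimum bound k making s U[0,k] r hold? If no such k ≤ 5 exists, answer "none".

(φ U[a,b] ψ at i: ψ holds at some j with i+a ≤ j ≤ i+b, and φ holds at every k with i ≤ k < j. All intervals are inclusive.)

0

Need earliest j ≥ 3 with r, and s at every k in [3,j-1].
  j=3: rhs holds (empty prefix). k = 0.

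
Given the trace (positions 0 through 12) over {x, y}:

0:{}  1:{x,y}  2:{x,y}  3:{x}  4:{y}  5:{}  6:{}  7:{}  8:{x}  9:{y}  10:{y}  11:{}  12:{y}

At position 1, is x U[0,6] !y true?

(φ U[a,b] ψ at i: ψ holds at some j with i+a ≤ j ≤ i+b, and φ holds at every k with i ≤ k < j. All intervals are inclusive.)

Need some j in [1,7] with !y, and x at every k in [1,j-1].
  j=1: !y false.
  j=2: !y false.
  j=3: !y holds; x holds at every k in [1,2] → satisfied.

True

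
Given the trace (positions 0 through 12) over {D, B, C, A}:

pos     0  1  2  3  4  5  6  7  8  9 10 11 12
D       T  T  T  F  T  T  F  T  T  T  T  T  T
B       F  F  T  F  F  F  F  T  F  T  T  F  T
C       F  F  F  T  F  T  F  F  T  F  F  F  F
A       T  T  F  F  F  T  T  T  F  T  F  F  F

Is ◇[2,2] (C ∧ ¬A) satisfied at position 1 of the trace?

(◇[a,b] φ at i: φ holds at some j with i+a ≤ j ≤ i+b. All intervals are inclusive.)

Check (C ∧ ¬A) at each j in [3,3]:
  j=3: true
Found at j=3 → formula holds.

Yes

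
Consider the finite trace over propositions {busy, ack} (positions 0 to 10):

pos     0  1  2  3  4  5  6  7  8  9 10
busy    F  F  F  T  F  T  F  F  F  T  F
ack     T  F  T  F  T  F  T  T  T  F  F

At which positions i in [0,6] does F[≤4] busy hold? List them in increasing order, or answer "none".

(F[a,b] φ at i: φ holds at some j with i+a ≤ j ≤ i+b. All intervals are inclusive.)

0, 1, 2, 3, 4, 5, 6

Evaluate at each i in [0,6]:
  i=0: ✓ (witness j=3)
  i=1: ✓ (witness j=3)
  i=2: ✓ (witness j=3)
  i=3: ✓ (witness j=3)
  i=4: ✓ (witness j=5)
  i=5: ✓ (witness j=5)
  i=6: ✓ (witness j=9)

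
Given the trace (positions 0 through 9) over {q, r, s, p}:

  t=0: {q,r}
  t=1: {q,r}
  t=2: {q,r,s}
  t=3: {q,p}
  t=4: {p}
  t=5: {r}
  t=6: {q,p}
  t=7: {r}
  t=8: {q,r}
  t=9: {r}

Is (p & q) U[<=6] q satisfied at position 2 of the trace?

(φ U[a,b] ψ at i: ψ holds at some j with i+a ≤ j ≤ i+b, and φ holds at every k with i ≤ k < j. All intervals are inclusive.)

Holds

Need some j in [2,8] with q, and (p & q) at every k in [2,j-1].
  j=2: q holds; no prefix to check → satisfied.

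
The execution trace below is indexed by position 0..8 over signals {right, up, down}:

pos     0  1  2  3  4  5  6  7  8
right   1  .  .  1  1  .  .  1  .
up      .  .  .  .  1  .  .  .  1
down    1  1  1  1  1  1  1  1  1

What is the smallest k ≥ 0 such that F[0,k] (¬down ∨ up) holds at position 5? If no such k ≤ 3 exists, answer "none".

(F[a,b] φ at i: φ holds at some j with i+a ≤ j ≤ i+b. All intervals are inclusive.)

3

Scan j = 5,6,… for (¬down ∨ up):
  j=5: fails
  j=6: fails
  j=7: fails
  j=8: holds
First hit at j=8, so smallest k = 8-5 = 3.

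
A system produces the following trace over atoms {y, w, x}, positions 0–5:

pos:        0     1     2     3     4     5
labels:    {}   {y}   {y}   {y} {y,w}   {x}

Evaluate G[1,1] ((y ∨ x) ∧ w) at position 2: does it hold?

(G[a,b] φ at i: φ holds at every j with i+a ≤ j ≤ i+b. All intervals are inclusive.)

False

Check ((y ∨ x) ∧ w) at every j in [3,3]:
  j=3: false
Fails at j=3 → formula fails.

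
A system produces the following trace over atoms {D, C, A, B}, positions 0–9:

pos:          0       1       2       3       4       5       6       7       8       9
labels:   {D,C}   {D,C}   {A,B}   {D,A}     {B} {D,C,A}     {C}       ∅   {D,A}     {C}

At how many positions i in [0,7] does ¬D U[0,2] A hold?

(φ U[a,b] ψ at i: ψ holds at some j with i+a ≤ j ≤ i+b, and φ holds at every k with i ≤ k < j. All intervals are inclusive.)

Evaluate at each i in [0,7]:
  i=0: ✗ (lhs fails at k=0 before rhs at j=2)
  i=1: ✗ (lhs fails at k=1 before rhs at j=2)
  i=2: ✓ (rhs at j=2)
  i=3: ✓ (rhs at j=3)
  i=4: ✓ (rhs at j=5; lhs holds on [4,4])
  i=5: ✓ (rhs at j=5)
  i=6: ✓ (rhs at j=8; lhs holds on [6,7])
  i=7: ✓ (rhs at j=8; lhs holds on [7,7])
Positions where it holds: {2, 3, 4, 5, 6, 7} → 6.

6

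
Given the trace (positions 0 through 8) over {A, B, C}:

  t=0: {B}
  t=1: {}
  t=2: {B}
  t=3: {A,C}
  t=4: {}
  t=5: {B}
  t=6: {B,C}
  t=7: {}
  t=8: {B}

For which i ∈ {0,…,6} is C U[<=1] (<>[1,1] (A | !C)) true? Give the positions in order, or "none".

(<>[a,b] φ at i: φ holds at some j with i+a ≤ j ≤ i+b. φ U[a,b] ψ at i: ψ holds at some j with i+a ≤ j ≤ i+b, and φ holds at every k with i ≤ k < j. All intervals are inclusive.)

0, 1, 2, 3, 4, 6

Evaluate at each i in [0,6]:
  i=0: ✓ (rhs at j=0)
  i=1: ✓ (rhs at j=1)
  i=2: ✓ (rhs at j=2)
  i=3: ✓ (rhs at j=3)
  i=4: ✓ (rhs at j=4)
  i=5: ✗ (lhs fails at k=5 before rhs at j=6)
  i=6: ✓ (rhs at j=6)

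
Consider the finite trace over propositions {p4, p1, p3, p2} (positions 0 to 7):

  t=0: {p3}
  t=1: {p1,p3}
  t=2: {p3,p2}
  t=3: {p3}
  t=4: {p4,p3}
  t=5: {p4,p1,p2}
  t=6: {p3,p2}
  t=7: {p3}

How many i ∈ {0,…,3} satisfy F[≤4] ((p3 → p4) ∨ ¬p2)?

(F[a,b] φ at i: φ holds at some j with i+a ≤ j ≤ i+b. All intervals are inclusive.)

4

Evaluate at each i in [0,3]:
  i=0: ✓ (witness j=0)
  i=1: ✓ (witness j=1)
  i=2: ✓ (witness j=3)
  i=3: ✓ (witness j=3)
Positions where it holds: {0, 1, 2, 3} → 4.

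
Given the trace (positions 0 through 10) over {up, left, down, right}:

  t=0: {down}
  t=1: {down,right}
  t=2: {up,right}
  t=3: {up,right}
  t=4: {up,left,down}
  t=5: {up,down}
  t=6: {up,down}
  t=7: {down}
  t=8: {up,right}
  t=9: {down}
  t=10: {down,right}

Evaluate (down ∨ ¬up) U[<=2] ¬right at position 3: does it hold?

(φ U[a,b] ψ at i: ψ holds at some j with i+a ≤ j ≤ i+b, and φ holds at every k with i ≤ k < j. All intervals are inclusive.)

Need some j in [3,5] with ¬right, and (down ∨ ¬up) at every k in [3,j-1].
  j=3: ¬right false.
  j=4: ¬right holds, but (down ∨ ¬up) fails at k=3 → not this j.
  j=5: ¬right holds, but (down ∨ ¬up) fails at k=3 → not this j.
No j in the window works → until fails.

Does not hold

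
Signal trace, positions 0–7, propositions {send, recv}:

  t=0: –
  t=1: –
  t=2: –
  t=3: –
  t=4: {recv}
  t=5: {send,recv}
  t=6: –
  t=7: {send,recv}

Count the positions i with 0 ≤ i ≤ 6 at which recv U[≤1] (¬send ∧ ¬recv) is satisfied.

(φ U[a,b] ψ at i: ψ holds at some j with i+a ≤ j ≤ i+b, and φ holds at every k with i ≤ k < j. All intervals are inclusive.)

6

Evaluate at each i in [0,6]:
  i=0: ✓ (rhs at j=0)
  i=1: ✓ (rhs at j=1)
  i=2: ✓ (rhs at j=2)
  i=3: ✓ (rhs at j=3)
  i=4: ✗ (no rhs in [4,5])
  i=5: ✓ (rhs at j=6; lhs holds on [5,5])
  i=6: ✓ (rhs at j=6)
Positions where it holds: {0, 1, 2, 3, 5, 6} → 6.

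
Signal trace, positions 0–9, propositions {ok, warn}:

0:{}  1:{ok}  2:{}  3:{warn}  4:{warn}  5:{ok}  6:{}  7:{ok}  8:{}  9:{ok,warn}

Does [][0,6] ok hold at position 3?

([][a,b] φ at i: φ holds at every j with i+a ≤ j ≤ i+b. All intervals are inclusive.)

Does not hold

Check ok at every j in [3,9]:
  j=3: false
  j=4: false
  j=5: true
  j=6: false
  j=7: true
  j=8: false
  j=9: true
Fails at j=3 → formula fails.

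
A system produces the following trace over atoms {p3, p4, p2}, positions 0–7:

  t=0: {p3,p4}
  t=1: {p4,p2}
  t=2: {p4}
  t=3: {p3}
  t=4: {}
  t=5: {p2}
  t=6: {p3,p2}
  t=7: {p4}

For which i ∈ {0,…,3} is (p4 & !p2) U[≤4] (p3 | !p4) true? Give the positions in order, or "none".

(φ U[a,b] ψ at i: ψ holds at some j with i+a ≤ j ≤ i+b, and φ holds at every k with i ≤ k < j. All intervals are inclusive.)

0, 2, 3

Evaluate at each i in [0,3]:
  i=0: ✓ (rhs at j=0)
  i=1: ✗ (lhs fails at k=1 before rhs at j=3)
  i=2: ✓ (rhs at j=3; lhs holds on [2,2])
  i=3: ✓ (rhs at j=3)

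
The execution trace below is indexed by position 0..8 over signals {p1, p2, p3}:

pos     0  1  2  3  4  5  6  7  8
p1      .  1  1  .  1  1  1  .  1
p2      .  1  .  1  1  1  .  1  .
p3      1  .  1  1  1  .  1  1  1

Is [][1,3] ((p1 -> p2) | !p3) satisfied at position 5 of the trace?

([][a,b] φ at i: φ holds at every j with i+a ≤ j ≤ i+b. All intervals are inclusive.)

Check ((p1 -> p2) | !p3) at every j in [6,8]:
  j=6: false
  j=7: true
  j=8: false
Fails at j=6 → formula fails.

False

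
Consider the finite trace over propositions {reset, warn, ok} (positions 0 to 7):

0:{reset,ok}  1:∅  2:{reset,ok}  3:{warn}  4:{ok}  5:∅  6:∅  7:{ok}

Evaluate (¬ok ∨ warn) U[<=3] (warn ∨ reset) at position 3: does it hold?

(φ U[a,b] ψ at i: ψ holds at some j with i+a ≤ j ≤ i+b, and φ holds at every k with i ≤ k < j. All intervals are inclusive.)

True

Need some j in [3,6] with (warn ∨ reset), and (¬ok ∨ warn) at every k in [3,j-1].
  j=3: (warn ∨ reset) holds; no prefix to check → satisfied.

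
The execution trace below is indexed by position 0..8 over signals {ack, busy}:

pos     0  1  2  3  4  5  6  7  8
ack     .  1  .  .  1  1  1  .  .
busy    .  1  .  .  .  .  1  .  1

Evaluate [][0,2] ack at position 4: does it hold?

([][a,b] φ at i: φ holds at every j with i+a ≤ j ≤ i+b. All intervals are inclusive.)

Check ack at every j in [4,6]:
  j=4: true
  j=5: true
  j=6: true
All positions satisfy it → formula holds.

Holds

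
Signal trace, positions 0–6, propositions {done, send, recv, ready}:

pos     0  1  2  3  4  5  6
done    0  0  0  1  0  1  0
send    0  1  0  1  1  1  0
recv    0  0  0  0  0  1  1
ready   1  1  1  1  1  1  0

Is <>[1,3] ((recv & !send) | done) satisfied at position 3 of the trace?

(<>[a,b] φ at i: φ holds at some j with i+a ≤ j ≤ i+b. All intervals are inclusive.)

Yes

Check ((recv & !send) | done) at each j in [4,6]:
  j=4: false
  j=5: true
  j=6: true
Found at j=5 → formula holds.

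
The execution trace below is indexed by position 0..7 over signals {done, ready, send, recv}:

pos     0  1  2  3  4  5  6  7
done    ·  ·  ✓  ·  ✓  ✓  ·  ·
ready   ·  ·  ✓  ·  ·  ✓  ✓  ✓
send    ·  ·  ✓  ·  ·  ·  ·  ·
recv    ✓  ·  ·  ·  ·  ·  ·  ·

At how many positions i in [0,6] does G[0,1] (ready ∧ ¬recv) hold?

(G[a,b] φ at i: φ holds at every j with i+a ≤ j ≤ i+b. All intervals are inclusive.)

2

Evaluate at each i in [0,6]:
  i=0: ✗ (fails at j=0)
  i=1: ✗ (fails at j=1)
  i=2: ✗ (fails at j=3)
  i=3: ✗ (fails at j=3)
  i=4: ✗ (fails at j=4)
  i=5: ✓ (all of [5,6])
  i=6: ✓ (all of [6,7])
Positions where it holds: {5, 6} → 2.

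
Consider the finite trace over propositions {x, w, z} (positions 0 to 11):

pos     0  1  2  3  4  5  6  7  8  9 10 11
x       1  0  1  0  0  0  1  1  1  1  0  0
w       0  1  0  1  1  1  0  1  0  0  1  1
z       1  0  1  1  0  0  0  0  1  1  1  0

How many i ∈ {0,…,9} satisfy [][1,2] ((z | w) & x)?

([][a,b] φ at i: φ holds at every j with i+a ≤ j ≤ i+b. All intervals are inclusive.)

2

Evaluate at each i in [0,9]:
  i=0: ✗ (fails at j=1)
  i=1: ✗ (fails at j=3)
  i=2: ✗ (fails at j=3)
  i=3: ✗ (fails at j=4)
  i=4: ✗ (fails at j=5)
  i=5: ✗ (fails at j=6)
  i=6: ✓ (all of [7,8])
  i=7: ✓ (all of [8,9])
  i=8: ✗ (fails at j=10)
  i=9: ✗ (fails at j=10)
Positions where it holds: {6, 7} → 2.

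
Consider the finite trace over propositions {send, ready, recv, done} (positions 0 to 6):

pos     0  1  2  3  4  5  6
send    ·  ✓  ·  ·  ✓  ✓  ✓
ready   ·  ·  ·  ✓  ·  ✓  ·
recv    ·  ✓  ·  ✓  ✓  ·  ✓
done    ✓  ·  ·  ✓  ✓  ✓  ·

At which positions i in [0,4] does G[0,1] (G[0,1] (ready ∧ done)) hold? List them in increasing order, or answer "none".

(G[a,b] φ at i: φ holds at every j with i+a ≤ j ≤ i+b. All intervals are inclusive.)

Evaluate at each i in [0,4]:
  i=0: ✗ (fails at j=0)
  i=1: ✗ (fails at j=1)
  i=2: ✗ (fails at j=2)
  i=3: ✗ (fails at j=3)
  i=4: ✗ (fails at j=4)

none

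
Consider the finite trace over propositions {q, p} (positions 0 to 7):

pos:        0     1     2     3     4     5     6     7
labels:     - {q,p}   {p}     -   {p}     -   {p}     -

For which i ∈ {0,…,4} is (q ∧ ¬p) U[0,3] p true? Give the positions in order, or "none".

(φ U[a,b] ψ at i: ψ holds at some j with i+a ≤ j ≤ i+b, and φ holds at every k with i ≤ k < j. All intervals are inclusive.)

1, 2, 4

Evaluate at each i in [0,4]:
  i=0: ✗ (lhs fails at k=0 before rhs at j=1)
  i=1: ✓ (rhs at j=1)
  i=2: ✓ (rhs at j=2)
  i=3: ✗ (lhs fails at k=3 before rhs at j=4)
  i=4: ✓ (rhs at j=4)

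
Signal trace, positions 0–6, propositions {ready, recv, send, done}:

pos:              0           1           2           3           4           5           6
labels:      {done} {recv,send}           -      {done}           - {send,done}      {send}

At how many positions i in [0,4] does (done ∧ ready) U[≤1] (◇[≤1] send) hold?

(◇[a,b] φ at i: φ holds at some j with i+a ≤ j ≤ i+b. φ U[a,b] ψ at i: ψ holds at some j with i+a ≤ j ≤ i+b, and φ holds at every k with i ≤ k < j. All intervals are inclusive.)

Evaluate at each i in [0,4]:
  i=0: ✓ (rhs at j=0)
  i=1: ✓ (rhs at j=1)
  i=2: ✗ (no rhs in [2,3])
  i=3: ✗ (lhs fails at k=3 before rhs at j=4)
  i=4: ✓ (rhs at j=4)
Positions where it holds: {0, 1, 4} → 3.

3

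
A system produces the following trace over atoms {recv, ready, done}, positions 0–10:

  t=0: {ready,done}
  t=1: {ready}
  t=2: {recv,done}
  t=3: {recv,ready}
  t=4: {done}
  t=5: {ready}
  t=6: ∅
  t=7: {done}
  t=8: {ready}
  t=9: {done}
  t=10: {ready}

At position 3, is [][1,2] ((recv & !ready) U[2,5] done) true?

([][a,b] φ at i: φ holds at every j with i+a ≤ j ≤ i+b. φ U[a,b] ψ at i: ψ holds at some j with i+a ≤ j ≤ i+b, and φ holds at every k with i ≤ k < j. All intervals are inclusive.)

False

Check ((recv & !ready) U[2,5] done) at every j in [4,5]:
  j=4: fails
  j=5: fails
Fails at j=4 → formula fails.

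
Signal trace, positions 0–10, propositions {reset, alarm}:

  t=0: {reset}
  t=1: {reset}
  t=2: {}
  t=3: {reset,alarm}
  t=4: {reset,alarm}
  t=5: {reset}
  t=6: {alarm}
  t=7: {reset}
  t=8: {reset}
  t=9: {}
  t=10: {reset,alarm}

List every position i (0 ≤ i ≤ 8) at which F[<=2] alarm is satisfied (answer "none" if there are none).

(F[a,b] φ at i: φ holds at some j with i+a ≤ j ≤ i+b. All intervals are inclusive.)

Evaluate at each i in [0,8]:
  i=0: ✗ (none in [0,2])
  i=1: ✓ (witness j=3)
  i=2: ✓ (witness j=3)
  i=3: ✓ (witness j=3)
  i=4: ✓ (witness j=4)
  i=5: ✓ (witness j=6)
  i=6: ✓ (witness j=6)
  i=7: ✗ (none in [7,9])
  i=8: ✓ (witness j=10)

1, 2, 3, 4, 5, 6, 8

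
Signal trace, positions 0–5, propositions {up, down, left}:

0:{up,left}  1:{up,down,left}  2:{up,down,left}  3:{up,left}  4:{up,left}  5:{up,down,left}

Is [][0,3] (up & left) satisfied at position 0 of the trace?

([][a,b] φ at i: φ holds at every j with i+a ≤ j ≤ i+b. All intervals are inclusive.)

Holds

Check (up & left) at every j in [0,3]:
  j=0: true
  j=1: true
  j=2: true
  j=3: true
All positions satisfy it → formula holds.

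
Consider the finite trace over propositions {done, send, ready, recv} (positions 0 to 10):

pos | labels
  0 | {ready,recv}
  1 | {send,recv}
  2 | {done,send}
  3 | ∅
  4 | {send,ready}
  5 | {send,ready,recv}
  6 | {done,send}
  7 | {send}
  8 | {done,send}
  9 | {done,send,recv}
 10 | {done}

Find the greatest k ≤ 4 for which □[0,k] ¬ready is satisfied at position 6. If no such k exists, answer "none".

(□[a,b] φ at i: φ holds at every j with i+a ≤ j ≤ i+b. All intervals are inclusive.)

4

¬ready must hold from j=6 onward; find where it first fails.
  j=6: holds
  j=7: holds
  j=8: holds
  j=9: holds
  j=10: holds
Holds through j=10; largest k = 4.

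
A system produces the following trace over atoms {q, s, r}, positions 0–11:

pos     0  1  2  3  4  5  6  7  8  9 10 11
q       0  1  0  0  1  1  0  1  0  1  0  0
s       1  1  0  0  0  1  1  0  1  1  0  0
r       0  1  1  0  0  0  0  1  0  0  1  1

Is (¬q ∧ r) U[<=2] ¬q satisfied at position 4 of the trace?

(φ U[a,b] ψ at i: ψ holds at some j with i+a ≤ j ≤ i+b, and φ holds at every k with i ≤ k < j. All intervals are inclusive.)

Need some j in [4,6] with ¬q, and (¬q ∧ r) at every k in [4,j-1].
  j=4: ¬q false.
  j=5: ¬q false.
  j=6: ¬q holds, but (¬q ∧ r) fails at k=4 → not this j.
No j in the window works → until fails.

Does not hold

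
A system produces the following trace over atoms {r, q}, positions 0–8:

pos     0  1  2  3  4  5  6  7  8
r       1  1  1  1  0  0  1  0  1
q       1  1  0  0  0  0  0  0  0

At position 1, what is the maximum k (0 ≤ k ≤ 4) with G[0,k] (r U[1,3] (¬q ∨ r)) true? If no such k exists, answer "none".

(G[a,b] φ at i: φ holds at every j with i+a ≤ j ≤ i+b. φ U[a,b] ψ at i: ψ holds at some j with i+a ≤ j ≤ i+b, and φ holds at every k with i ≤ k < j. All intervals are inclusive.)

2

(r U[1,3] (¬q ∨ r)) must hold from j=1 onward; find where it first fails.
  j=1: holds
  j=2: holds
  j=3: holds
  j=4: fails
Holds on [1,3], so largest k = 2.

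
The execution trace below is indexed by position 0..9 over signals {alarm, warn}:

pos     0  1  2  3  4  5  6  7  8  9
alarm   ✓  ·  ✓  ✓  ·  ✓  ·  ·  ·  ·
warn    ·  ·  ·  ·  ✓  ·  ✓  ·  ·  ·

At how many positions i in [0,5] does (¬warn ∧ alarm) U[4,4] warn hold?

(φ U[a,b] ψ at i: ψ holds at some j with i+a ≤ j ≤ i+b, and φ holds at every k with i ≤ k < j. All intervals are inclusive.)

Evaluate at each i in [0,5]:
  i=0: ✗ (lhs fails at k=1 before rhs at j=4)
  i=1: ✗ (no rhs in [5,5])
  i=2: ✗ (lhs fails at k=4 before rhs at j=6)
  i=3: ✗ (no rhs in [7,7])
  i=4: ✗ (no rhs in [8,8])
  i=5: ✗ (no rhs in [9,9])
Positions where it holds: {} → 0.

0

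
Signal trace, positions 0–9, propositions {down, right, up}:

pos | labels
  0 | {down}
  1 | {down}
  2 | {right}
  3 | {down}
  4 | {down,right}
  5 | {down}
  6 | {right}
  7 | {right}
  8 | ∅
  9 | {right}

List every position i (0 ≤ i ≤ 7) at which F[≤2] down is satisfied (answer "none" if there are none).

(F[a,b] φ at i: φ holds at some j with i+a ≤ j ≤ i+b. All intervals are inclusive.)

Evaluate at each i in [0,7]:
  i=0: ✓ (witness j=0)
  i=1: ✓ (witness j=1)
  i=2: ✓ (witness j=3)
  i=3: ✓ (witness j=3)
  i=4: ✓ (witness j=4)
  i=5: ✓ (witness j=5)
  i=6: ✗ (none in [6,8])
  i=7: ✗ (none in [7,9])

0, 1, 2, 3, 4, 5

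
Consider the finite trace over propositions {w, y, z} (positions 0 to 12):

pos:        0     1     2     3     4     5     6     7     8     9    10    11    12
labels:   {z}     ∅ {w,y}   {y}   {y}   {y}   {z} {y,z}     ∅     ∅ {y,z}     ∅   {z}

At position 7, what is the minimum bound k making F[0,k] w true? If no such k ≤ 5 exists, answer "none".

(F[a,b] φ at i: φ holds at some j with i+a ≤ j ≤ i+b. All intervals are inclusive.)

none

Scan j = 7,8,… for w:
  j=7: fails
  j=8: fails
  j=9: fails
  j=10: fails
  j=11: fails
  j=12: fails
No j in [7,12] satisfies it → none.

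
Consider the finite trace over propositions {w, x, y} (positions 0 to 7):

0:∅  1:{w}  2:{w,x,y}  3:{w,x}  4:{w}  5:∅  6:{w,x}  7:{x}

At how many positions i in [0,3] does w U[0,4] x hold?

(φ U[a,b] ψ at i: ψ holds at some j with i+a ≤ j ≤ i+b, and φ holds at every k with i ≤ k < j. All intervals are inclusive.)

3

Evaluate at each i in [0,3]:
  i=0: ✗ (lhs fails at k=0 before rhs at j=2)
  i=1: ✓ (rhs at j=2; lhs holds on [1,1])
  i=2: ✓ (rhs at j=2)
  i=3: ✓ (rhs at j=3)
Positions where it holds: {1, 2, 3} → 3.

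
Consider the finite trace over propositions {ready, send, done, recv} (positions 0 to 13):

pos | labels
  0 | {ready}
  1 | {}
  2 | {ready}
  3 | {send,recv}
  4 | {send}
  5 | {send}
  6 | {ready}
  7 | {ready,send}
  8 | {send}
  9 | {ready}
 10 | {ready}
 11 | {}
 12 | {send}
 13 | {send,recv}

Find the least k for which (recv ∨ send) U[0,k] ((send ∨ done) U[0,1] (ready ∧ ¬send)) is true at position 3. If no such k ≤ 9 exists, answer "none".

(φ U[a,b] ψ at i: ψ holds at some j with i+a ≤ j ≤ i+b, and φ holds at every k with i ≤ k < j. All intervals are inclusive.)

2

Need earliest j ≥ 3 with ((send ∨ done) U[0,1] (ready ∧ ¬send)), and (recv ∨ send) at every k in [3,j-1].
  j=3: rhs fails.
  j=4: rhs fails.
  j=5: rhs holds; lhs holds on [3,4]. k = 2.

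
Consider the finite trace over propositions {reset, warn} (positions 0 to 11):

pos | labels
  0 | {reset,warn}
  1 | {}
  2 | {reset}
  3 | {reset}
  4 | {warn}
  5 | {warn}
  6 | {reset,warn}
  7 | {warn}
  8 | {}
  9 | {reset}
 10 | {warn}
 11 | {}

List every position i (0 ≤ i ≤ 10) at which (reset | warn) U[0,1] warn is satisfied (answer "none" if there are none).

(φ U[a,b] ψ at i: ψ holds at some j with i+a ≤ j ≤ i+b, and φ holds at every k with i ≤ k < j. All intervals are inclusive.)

0, 3, 4, 5, 6, 7, 9, 10

Evaluate at each i in [0,10]:
  i=0: ✓ (rhs at j=0)
  i=1: ✗ (no rhs in [1,2])
  i=2: ✗ (no rhs in [2,3])
  i=3: ✓ (rhs at j=4; lhs holds on [3,3])
  i=4: ✓ (rhs at j=4)
  i=5: ✓ (rhs at j=5)
  i=6: ✓ (rhs at j=6)
  i=7: ✓ (rhs at j=7)
  i=8: ✗ (no rhs in [8,9])
  i=9: ✓ (rhs at j=10; lhs holds on [9,9])
  i=10: ✓ (rhs at j=10)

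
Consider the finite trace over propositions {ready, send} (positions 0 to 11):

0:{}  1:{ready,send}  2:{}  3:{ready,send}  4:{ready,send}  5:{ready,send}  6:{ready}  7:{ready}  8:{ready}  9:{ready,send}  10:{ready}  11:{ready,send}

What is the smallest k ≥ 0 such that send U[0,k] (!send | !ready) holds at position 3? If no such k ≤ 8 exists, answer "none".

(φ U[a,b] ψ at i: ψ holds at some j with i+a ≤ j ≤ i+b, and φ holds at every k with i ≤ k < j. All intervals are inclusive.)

Need earliest j ≥ 3 with (!send | !ready), and send at every k in [3,j-1].
  j=3: rhs fails.
  j=4: rhs fails.
  j=5: rhs fails.
  j=6: rhs holds; lhs holds on [3,5]. k = 3.

3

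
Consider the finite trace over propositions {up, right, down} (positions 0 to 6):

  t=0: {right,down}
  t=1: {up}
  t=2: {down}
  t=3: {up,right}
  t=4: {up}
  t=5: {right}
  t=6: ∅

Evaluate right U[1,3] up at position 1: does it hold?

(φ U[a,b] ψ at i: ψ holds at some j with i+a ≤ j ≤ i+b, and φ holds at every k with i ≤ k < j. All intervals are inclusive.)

No

Need some j in [2,4] with up, and right at every k in [1,j-1].
  j=2: up false.
  j=3: up holds, but right fails at k=1 → not this j.
  j=4: up holds, but right fails at k=1 → not this j.
No j in the window works → until fails.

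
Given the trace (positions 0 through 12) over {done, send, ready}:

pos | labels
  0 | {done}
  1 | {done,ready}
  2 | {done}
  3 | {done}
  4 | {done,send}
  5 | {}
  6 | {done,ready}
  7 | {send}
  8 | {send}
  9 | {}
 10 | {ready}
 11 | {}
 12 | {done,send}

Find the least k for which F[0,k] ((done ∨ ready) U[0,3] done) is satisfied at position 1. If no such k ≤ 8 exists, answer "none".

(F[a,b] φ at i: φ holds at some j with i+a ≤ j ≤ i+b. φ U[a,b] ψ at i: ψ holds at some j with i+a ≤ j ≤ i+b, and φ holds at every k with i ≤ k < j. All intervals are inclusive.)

Scan j = 1,2,… for ((done ∨ ready) U[0,3] done):
  j=1: holds
First hit at j=1, so smallest k = 1-1 = 0.

0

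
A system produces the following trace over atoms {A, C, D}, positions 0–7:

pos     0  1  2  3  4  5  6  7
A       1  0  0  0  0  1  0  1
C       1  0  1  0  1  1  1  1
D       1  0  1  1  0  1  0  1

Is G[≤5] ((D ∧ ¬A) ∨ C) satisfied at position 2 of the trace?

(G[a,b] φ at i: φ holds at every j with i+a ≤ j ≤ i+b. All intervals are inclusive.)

Yes

Check ((D ∧ ¬A) ∨ C) at every j in [2,7]:
  j=2: true
  j=3: true
  j=4: true
  j=5: true
  j=6: true
  j=7: true
All positions satisfy it → formula holds.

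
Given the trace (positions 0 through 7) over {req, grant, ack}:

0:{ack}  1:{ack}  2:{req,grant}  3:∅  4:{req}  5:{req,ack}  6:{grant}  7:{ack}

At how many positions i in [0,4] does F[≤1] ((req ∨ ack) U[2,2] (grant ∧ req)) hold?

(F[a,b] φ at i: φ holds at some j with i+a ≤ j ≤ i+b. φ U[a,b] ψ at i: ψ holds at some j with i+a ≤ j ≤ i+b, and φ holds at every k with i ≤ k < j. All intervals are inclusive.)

Evaluate at each i in [0,4]:
  i=0: ✓ (witness j=0)
  i=1: ✗ (none in [1,2])
  i=2: ✗ (none in [2,3])
  i=3: ✗ (none in [3,4])
  i=4: ✗ (none in [4,5])
Positions where it holds: {0} → 1.

1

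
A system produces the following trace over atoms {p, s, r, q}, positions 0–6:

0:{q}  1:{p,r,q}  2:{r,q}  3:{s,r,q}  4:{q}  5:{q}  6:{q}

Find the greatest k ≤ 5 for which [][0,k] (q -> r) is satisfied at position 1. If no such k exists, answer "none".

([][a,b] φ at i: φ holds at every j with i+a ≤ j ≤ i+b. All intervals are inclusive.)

2

(q -> r) must hold from j=1 onward; find where it first fails.
  j=1: holds
  j=2: holds
  j=3: holds
  j=4: fails
Holds on [1,3], so largest k = 2.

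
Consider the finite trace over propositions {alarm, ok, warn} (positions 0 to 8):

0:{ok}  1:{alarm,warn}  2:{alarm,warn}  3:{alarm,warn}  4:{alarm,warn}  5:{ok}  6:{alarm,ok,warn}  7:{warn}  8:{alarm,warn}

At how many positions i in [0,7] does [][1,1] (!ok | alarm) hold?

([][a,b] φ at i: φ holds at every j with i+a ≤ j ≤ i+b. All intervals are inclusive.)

7

Evaluate at each i in [0,7]:
  i=0: ✓ (all of [1,1])
  i=1: ✓ (all of [2,2])
  i=2: ✓ (all of [3,3])
  i=3: ✓ (all of [4,4])
  i=4: ✗ (fails at j=5)
  i=5: ✓ (all of [6,6])
  i=6: ✓ (all of [7,7])
  i=7: ✓ (all of [8,8])
Positions where it holds: {0, 1, 2, 3, 5, 6, 7} → 7.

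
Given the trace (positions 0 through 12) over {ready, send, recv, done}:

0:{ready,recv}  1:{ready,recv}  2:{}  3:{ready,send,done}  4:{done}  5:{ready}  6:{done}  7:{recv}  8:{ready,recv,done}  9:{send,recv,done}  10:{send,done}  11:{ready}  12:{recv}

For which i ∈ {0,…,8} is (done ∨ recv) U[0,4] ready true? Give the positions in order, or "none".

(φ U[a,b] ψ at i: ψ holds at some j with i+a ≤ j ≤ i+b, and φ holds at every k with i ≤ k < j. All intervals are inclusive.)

0, 1, 3, 4, 5, 6, 7, 8

Evaluate at each i in [0,8]:
  i=0: ✓ (rhs at j=0)
  i=1: ✓ (rhs at j=1)
  i=2: ✗ (lhs fails at k=2 before rhs at j=3)
  i=3: ✓ (rhs at j=3)
  i=4: ✓ (rhs at j=5; lhs holds on [4,4])
  i=5: ✓ (rhs at j=5)
  i=6: ✓ (rhs at j=8; lhs holds on [6,7])
  i=7: ✓ (rhs at j=8; lhs holds on [7,7])
  i=8: ✓ (rhs at j=8)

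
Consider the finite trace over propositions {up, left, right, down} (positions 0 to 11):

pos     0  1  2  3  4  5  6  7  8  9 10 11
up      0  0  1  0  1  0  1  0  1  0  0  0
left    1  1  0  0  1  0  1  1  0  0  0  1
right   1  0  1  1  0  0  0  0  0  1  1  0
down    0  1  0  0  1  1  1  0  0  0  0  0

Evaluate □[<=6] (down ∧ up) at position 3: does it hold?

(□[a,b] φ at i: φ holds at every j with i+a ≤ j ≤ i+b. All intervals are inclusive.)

Does not hold

Check (down ∧ up) at every j in [3,9]:
  j=3: false
  j=4: true
  j=5: false
  j=6: true
  j=7: false
  j=8: false
  j=9: false
Fails at j=3 → formula fails.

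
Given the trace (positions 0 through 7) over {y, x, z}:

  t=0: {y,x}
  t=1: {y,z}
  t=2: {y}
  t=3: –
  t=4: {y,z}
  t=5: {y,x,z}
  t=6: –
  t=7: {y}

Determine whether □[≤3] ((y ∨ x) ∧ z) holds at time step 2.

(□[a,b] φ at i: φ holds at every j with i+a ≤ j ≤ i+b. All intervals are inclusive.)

Check ((y ∨ x) ∧ z) at every j in [2,5]:
  j=2: false
  j=3: false
  j=4: true
  j=5: true
Fails at j=2 → formula fails.

No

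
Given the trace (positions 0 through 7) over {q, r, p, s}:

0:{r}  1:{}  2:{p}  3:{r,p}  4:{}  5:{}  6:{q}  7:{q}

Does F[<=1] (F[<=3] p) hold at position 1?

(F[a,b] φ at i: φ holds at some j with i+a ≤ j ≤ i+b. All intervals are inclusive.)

Yes

Check F[<=3] p at each j in [1,2]:
  j=1: holds (witness at 2)
  j=2: holds (witness at 2)
Found at j=1 → formula holds.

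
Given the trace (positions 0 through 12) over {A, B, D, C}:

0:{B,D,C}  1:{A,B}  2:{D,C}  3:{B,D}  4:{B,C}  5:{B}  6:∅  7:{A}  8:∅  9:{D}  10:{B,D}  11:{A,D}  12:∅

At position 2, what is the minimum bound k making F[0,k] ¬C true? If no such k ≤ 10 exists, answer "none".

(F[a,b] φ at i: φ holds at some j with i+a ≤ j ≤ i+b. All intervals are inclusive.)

Scan j = 2,3,… for ¬C:
  j=2: fails
  j=3: holds
First hit at j=3, so smallest k = 3-2 = 1.

1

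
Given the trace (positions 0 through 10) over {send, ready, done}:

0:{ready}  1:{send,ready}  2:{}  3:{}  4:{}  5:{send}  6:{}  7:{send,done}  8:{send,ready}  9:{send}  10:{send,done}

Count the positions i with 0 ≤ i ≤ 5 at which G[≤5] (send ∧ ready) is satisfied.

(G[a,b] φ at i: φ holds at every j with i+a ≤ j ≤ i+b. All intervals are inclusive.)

0

Evaluate at each i in [0,5]:
  i=0: ✗ (fails at j=0)
  i=1: ✗ (fails at j=2)
  i=2: ✗ (fails at j=2)
  i=3: ✗ (fails at j=3)
  i=4: ✗ (fails at j=4)
  i=5: ✗ (fails at j=5)
Positions where it holds: {} → 0.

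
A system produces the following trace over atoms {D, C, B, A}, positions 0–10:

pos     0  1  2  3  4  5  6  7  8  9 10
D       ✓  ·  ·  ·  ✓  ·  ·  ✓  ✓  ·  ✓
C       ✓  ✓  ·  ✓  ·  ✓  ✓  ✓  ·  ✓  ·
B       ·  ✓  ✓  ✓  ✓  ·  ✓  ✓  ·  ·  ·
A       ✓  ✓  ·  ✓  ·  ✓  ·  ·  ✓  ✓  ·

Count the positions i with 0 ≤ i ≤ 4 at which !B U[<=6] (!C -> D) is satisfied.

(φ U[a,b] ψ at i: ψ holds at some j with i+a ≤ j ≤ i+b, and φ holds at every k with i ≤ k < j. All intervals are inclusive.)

4

Evaluate at each i in [0,4]:
  i=0: ✓ (rhs at j=0)
  i=1: ✓ (rhs at j=1)
  i=2: ✗ (lhs fails at k=2 before rhs at j=3)
  i=3: ✓ (rhs at j=3)
  i=4: ✓ (rhs at j=4)
Positions where it holds: {0, 1, 3, 4} → 4.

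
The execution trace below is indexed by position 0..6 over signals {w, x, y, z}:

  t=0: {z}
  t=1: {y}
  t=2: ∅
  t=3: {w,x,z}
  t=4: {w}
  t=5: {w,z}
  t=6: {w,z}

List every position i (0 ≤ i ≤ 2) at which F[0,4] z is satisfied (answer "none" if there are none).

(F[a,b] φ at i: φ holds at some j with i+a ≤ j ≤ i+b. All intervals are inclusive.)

Evaluate at each i in [0,2]:
  i=0: ✓ (witness j=0)
  i=1: ✓ (witness j=3)
  i=2: ✓ (witness j=3)

0, 1, 2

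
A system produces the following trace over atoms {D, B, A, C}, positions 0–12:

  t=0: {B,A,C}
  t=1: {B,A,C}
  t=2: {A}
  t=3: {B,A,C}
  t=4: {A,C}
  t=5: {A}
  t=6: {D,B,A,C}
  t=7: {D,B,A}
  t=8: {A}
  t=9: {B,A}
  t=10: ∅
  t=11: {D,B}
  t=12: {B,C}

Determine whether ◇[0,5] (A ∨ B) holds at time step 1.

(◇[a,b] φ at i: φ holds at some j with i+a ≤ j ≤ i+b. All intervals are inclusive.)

Check (A ∨ B) at each j in [1,6]:
  j=1: true
  j=2: true
  j=3: true
  j=4: true
  j=5: true
  j=6: true
Found at j=1 → formula holds.

True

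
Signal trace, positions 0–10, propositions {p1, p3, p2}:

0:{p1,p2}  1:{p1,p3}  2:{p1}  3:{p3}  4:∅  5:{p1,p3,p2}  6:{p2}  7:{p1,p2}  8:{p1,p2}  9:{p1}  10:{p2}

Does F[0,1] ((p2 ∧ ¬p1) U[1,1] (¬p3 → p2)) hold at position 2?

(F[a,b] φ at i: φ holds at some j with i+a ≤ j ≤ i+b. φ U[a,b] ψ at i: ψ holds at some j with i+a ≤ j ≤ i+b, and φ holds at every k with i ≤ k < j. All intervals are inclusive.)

Check ((p2 ∧ ¬p1) U[1,1] (¬p3 → p2)) at each j in [2,3]:
  j=2: fails
  j=3: fails
No position in the window satisfies it → formula fails.

Does not hold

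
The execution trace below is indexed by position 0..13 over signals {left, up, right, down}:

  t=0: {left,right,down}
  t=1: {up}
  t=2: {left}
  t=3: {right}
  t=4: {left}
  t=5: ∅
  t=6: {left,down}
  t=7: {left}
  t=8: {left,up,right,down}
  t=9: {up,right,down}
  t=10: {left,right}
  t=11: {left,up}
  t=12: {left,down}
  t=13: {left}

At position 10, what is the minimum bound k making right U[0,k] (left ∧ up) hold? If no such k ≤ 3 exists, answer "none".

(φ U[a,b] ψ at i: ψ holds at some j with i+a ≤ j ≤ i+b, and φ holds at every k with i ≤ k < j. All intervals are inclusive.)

1

Need earliest j ≥ 10 with (left ∧ up), and right at every k in [10,j-1].
  j=10: rhs fails.
  j=11: rhs holds; lhs holds on [10,10]. k = 1.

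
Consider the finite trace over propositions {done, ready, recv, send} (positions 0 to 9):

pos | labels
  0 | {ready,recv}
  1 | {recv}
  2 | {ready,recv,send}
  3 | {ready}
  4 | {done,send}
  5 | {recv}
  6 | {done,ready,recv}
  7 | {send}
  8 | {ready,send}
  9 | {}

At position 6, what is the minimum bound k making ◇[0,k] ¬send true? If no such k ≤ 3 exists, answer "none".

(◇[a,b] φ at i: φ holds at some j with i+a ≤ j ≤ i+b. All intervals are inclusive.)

0

Scan j = 6,7,… for ¬send:
  j=6: holds
First hit at j=6, so smallest k = 6-6 = 0.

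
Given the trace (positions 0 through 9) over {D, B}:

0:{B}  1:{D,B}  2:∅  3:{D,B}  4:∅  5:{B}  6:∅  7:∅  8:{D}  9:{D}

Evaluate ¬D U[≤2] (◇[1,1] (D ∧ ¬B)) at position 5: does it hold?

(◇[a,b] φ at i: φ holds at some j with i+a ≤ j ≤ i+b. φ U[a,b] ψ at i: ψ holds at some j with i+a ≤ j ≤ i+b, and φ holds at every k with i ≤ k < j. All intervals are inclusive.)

Yes

Need some j in [5,7] with ◇[1,1] (D ∧ ¬B), and ¬D at every k in [5,j-1].
  j=5: ◇[1,1] (D ∧ ¬B) — fails (none in [6,6]).
  j=6: ◇[1,1] (D ∧ ¬B) — fails (none in [7,7]).
  j=7: ◇[1,1] (D ∧ ¬B) holds; ¬D holds at every k in [5,6] → satisfied.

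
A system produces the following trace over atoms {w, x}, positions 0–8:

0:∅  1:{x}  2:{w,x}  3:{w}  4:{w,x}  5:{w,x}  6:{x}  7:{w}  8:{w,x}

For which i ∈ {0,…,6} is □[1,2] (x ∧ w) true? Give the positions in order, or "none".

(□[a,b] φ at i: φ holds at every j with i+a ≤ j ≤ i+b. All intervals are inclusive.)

3

Evaluate at each i in [0,6]:
  i=0: ✗ (fails at j=1)
  i=1: ✗ (fails at j=3)
  i=2: ✗ (fails at j=3)
  i=3: ✓ (all of [4,5])
  i=4: ✗ (fails at j=6)
  i=5: ✗ (fails at j=6)
  i=6: ✗ (fails at j=7)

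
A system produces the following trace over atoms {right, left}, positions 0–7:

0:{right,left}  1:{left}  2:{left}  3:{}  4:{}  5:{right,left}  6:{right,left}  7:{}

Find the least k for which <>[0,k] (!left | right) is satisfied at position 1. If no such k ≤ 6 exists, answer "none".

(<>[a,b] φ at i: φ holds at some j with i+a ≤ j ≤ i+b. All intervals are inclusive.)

2

Scan j = 1,2,… for (!left | right):
  j=1: fails
  j=2: fails
  j=3: holds
First hit at j=3, so smallest k = 3-1 = 2.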